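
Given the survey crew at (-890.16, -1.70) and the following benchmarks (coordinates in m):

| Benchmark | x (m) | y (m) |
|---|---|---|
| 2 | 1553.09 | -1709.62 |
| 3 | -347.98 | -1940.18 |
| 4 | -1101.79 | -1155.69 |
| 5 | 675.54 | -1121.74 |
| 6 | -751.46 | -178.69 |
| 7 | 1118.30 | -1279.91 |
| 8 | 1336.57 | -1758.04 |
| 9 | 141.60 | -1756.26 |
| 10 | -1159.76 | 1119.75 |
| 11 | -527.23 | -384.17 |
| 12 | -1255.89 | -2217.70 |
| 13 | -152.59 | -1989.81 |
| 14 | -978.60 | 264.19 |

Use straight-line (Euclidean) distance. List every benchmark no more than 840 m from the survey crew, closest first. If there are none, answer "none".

6, 14, 11

Distances from (-890.16, -1.70):
2: √((2443.25)² + (-1707.92)²) = √(5969470.5625 + 2916990.7264) = 2981.02 m
3: √((542.18)² + (-1938.48)²) = √(293959.1524 + 3757704.7104) = 2012.87 m
4: √((-211.63)² + (-1153.99)²) = √(44787.2569 + 1331692.9201) = 1173.23 m
5: √((1565.70)² + (-1120.04)²) = √(2451416.4900 + 1254489.6016) = 1925.07 m
6: √((138.70)² + (-176.99)²) = √(19237.6900 + 31325.4601) = 224.86 m
7: √((2008.46)² + (-1278.21)²) = √(4033911.5716 + 1633820.8041) = 2380.70 m
8: √((2226.73)² + (-1756.34)²) = √(4958326.4929 + 3084730.1956) = 2836.03 m
9: √((1031.76)² + (-1754.56)²) = √(1064528.6976 + 3078480.7936) = 2035.44 m
10: √((-269.60)² + (1121.45)²) = √(72684.1600 + 1257650.1025) = 1153.40 m
11: √((362.93)² + (-382.47)²) = √(131718.1849 + 146283.3009) = 527.26 m
12: √((-365.73)² + (-2216.00)²) = √(133758.4329 + 4910656.0000) = 2245.98 m
13: √((737.57)² + (-1988.11)²) = √(544009.5049 + 3952581.3721) = 2120.52 m
14: √((-88.44)² + (265.89)²) = √(7821.6336 + 70697.4921) = 280.21 m
Threshold 840 m: 6 (224.86 m), 14 (280.21 m), 11 (527.26 m) are within range.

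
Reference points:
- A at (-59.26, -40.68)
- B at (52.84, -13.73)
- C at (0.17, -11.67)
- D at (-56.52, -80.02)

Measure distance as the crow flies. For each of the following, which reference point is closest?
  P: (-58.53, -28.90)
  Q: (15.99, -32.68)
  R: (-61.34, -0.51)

P→A; Q→C; R→A

P at (-58.53, -28.90):
  A: √((-0.73)² + (-11.78)²) = √(0.5329 + 138.7684) = 11.80
  B: √((111.37)² + (15.17)²) = √(12403.2769 + 230.1289) = 112.40
  C: √((58.70)² + (17.23)²) = √(3445.6900 + 296.8729) = 61.18
  D: √((2.01)² + (-51.12)²) = √(4.0401 + 2613.2544) = 51.16
  → nearest: A (11.80)
Q at (15.99, -32.68):
  A: √((-75.25)² + (-8.00)²) = √(5662.5625 + 64.0000) = 75.67
  B: √((36.85)² + (18.95)²) = √(1357.9225 + 359.1025) = 41.44
  C: √((-15.82)² + (21.01)²) = √(250.2724 + 441.4201) = 26.30
  D: √((-72.51)² + (-47.34)²) = √(5257.7001 + 2241.0756) = 86.60
  → nearest: C (26.30)
R at (-61.34, -0.51):
  A: √((2.08)² + (-40.17)²) = √(4.3264 + 1613.6289) = 40.22
  B: √((114.18)² + (-13.22)²) = √(13037.0724 + 174.7684) = 114.94
  C: √((61.51)² + (-11.16)²) = √(3783.4801 + 124.5456) = 62.51
  D: √((4.82)² + (-79.51)²) = √(23.2324 + 6321.8401) = 79.66
  → nearest: A (40.22)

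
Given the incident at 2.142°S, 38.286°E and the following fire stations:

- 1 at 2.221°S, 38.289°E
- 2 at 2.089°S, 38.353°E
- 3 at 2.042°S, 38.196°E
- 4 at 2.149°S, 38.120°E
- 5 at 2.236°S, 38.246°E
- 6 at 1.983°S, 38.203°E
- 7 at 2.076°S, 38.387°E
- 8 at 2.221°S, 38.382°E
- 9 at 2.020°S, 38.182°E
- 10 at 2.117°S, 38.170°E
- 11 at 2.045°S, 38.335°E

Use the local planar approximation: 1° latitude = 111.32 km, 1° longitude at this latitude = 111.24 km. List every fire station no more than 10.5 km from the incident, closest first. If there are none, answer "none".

Distances from 2.142°S, 38.286°E:
1: √((-0.079·111.32)² + (0.003·111.24)²) = √(77.33936 + 0.11137) = 8.801 km
2: √((0.053·111.32)² + (0.067·111.24)²) = √(34.80953 + 55.54840) = 9.506 km
3: √((0.100·111.32)² + (-0.090·111.24)²) = √(123.92142 + 100.23213) = 14.972 km
4: √((-0.007·111.32)² + (-0.166·111.24)²) = √(0.60721 + 340.98725) = 18.482 km
5: √((-0.094·111.32)² + (-0.040·111.24)²) = √(109.49697 + 19.79894) = 11.371 km
6: √((0.159·111.32)² + (-0.083·111.24)²) = √(313.28575 + 85.24681) = 19.963 km
7: √((0.066·111.32)² + (0.101·111.24)²) = √(53.98017 + 126.23062) = 13.424 km
8: √((-0.079·111.32)² + (0.096·111.24)²) = √(77.33936 + 114.04190) = 13.834 km
9: √((0.122·111.32)² + (-0.104·111.24)²) = √(184.44465 + 133.84084) = 17.841 km
10: √((0.025·111.32)² + (-0.116·111.24)²) = √(7.74509 + 166.50909) = 13.201 km
11: √((0.097·111.32)² + (0.049·111.24)²) = √(116.59767 + 29.71078) = 12.096 km
Threshold 10.5 km: 1 (8.801 km), 2 (9.506 km) are within range.

1, 2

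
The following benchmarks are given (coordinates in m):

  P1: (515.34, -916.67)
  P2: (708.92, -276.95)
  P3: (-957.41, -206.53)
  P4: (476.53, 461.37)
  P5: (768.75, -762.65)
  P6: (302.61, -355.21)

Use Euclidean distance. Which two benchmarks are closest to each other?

Pairwise distances:
P1–P2: √((193.58)² + (639.72)²) = √(37473.2164 + 409241.6784) = 668.37 m
P1–P3: √((-1472.75)² + (710.14)²) = √(2168992.5625 + 504298.8196) = 1635.02 m
P1–P4: √((-38.81)² + (1378.04)²) = √(1506.2161 + 1898994.2416) = 1378.59 m
P1–P5: √((253.41)² + (154.02)²) = √(64216.6281 + 23722.1604) = 296.54 m
P1–P6: √((-212.73)² + (561.46)²) = √(45254.0529 + 315237.3316) = 600.41 m
P2–P3: √((-1666.33)² + (70.42)²) = √(2776655.6689 + 4958.9764) = 1667.82 m
P2–P4: √((-232.39)² + (738.32)²) = √(54005.1121 + 545116.4224) = 774.03 m
P2–P5: √((59.83)² + (-485.70)²) = √(3579.6289 + 235904.4900) = 489.37 m
P2–P6: √((-406.31)² + (-78.26)²) = √(165087.8161 + 6124.6276) = 413.78 m
P3–P4: √((1433.94)² + (667.90)²) = √(2056183.9236 + 446090.4100) = 1581.86 m
P3–P5: √((1726.16)² + (-556.12)²) = √(2979628.3456 + 309269.4544) = 1813.53 m
P3–P6: √((1260.02)² + (-148.68)²) = √(1587650.4004 + 22105.7424) = 1268.76 m
P4–P5: √((292.22)² + (-1224.02)²) = √(85392.5284 + 1498224.9604) = 1258.42 m
P4–P6: √((-173.92)² + (-816.58)²) = √(30248.1664 + 666802.8964) = 834.90 m
P5–P6: √((-466.14)² + (407.44)²) = √(217286.4996 + 166007.3536) = 619.11 m
Closest pair: P1–P5 at 296.54 m.

P1 and P5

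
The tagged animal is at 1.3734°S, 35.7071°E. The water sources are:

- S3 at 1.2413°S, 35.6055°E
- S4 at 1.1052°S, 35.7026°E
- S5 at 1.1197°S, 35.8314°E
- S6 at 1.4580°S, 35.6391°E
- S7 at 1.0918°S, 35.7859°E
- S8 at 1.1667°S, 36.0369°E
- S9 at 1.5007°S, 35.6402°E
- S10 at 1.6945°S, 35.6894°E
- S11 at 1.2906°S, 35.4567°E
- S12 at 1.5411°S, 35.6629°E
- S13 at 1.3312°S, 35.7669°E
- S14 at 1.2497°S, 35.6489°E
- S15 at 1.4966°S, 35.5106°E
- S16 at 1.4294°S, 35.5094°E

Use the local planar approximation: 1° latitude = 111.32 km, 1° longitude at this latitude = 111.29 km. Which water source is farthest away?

Distances from 1.3734°S, 35.7071°E:
S3: √((0.1321·111.32)² + (-0.1016·111.29)²) = √(216.247966 + 127.849696) = 18.5499 km
S4: √((0.2682·111.32)² + (-0.0045·111.29)²) = √(891.382169 + 0.250806) = 29.8602 km
S5: √((0.2537·111.32)² + (0.1243·111.29)²) = √(797.604012 + 191.361489) = 31.4478 km
S6: √((-0.0846·111.32)² + (-0.0680·111.29)²) = √(88.692546 + 57.270386) = 12.0815 km
S7: √((0.2816·111.32)² + (0.0788·111.29)²) = √(982.679048 + 76.906796) = 32.5513 km
S8: √((0.2067·111.32)² + (0.3298·111.29)²) = √(529.452921 + 1347.142655) = 43.3197 km
S9: √((-0.1273·111.32)² + (-0.0669·111.29)²) = √(200.818261 + 55.432507) = 16.0078 km
S10: √((-0.3211·111.32)² + (-0.0177·111.29)²) = √(1277.694445 + 3.880242) = 35.7991 km
S11: √((0.0828·111.32)² + (-0.2504·111.29)²) = √(84.958546 + 776.570581) = 29.3518 km
S12: √((-0.1677·111.32)² + (-0.0442·111.29)²) = √(348.507814 + 24.196738) = 19.3056 km
S13: √((0.0422·111.32)² + (0.0598·111.29)²) = √(22.068423 + 44.290915) = 8.1461 km
S14: √((0.1237·111.32)² + (-0.0582·111.29)²) = √(189.620721 + 41.952539) = 15.2175 km
S15: √((-0.1232·111.32)² + (-0.1965·111.29)²) = √(188.090911 + 478.230636) = 25.8132 km
S16: √((-0.0560·111.32)² + (-0.1977·111.29)²) = √(38.861759 + 484.089456) = 22.8681 km
Maximum: S8 at 43.3197 km.

S8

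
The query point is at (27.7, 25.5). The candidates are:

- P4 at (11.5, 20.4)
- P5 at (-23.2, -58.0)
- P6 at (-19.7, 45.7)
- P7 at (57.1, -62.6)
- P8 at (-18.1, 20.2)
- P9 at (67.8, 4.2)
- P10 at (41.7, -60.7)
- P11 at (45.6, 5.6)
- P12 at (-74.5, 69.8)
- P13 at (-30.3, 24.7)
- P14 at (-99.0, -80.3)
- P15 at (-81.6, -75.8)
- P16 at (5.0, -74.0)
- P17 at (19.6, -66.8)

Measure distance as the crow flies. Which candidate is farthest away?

P14

Distances from (27.7, 25.5):
P4: √((-16.2)² + (-5.1)²) = √(262.440 + 26.010) = 17.0
P5: √((-50.9)² + (-83.5)²) = √(2590.810 + 6972.250) = 97.8
P6: √((-47.4)² + (20.2)²) = √(2246.760 + 408.040) = 51.5
P7: √((29.4)² + (-88.1)²) = √(864.360 + 7761.610) = 92.9
P8: √((-45.8)² + (-5.3)²) = √(2097.640 + 28.090) = 46.1
P9: √((40.1)² + (-21.3)²) = √(1608.010 + 453.690) = 45.4
P10: √((14.0)² + (-86.2)²) = √(196.000 + 7430.440) = 87.3
P11: √((17.9)² + (-19.9)²) = √(320.410 + 396.010) = 26.8
P12: √((-102.2)² + (44.3)²) = √(10444.840 + 1962.490) = 111.4
P13: √((-58.0)² + (-0.8)²) = √(3364.000 + 0.640) = 58.0
P14: √((-126.7)² + (-105.8)²) = √(16052.890 + 11193.640) = 165.1
P15: √((-109.3)² + (-101.3)²) = √(11946.490 + 10261.690) = 149.0
P16: √((-22.7)² + (-99.5)²) = √(515.290 + 9900.250) = 102.1
P17: √((-8.1)² + (-92.3)²) = √(65.610 + 8519.290) = 92.7
Maximum: P14 at 165.1.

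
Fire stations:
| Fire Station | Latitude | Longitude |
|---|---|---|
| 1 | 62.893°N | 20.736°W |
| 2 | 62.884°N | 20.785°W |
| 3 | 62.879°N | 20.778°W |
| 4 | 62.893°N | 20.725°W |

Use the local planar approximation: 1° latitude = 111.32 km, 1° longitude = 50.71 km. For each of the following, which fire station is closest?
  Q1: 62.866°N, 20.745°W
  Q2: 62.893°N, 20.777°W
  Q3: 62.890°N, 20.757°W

Q1→3; Q2→2; Q3→1

Q1 at 62.866°N, 20.745°W:
  1: √((0.027·111.32)² + (0.009·50.71)²) = √(9.03387 + 0.20829) = 3.040 km
  2: √((0.018·111.32)² + (-0.040·50.71)²) = √(4.01505 + 4.11441) = 2.851 km
  3: √((0.013·111.32)² + (-0.033·50.71)²) = √(2.09427 + 2.80037) = 2.212 km
  4: √((0.027·111.32)² + (0.020·50.71)²) = √(9.03387 + 1.02860) = 3.172 km
  → nearest: 3 (2.212 km)
Q2 at 62.893°N, 20.777°W:
  1: √((0.000·111.32)² + (0.041·50.71)²) = √(0.00000 + 4.32270) = 2.079 km
  2: √((-0.009·111.32)² + (-0.008·50.71)²) = √(1.00376 + 0.16458) = 1.081 km
  3: √((-0.014·111.32)² + (-0.001·50.71)²) = √(2.42886 + 0.00257) = 1.559 km
  4: √((0.000·111.32)² + (0.052·50.71)²) = √(0.00000 + 6.95335) = 2.637 km
  → nearest: 2 (1.081 km)
Q3 at 62.890°N, 20.757°W:
  1: √((0.003·111.32)² + (0.021·50.71)²) = √(0.11153 + 1.13403) = 1.116 km
  2: √((-0.006·111.32)² + (-0.028·50.71)²) = √(0.44612 + 2.01606) = 1.569 km
  3: √((-0.011·111.32)² + (-0.021·50.71)²) = √(1.49945 + 1.13403) = 1.623 km
  4: √((0.003·111.32)² + (0.032·50.71)²) = √(0.11153 + 2.63322) = 1.657 km
  → nearest: 1 (1.116 km)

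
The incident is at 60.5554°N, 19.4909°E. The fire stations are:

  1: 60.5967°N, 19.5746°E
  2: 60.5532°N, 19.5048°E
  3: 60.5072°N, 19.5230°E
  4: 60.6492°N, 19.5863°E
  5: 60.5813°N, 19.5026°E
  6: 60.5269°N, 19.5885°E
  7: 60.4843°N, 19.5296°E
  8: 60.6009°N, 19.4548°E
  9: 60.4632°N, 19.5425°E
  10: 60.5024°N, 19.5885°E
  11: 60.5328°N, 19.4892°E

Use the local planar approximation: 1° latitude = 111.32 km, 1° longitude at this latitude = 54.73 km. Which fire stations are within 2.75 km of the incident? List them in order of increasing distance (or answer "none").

Distances from 60.5554°N, 19.4909°E:
1: √((0.0413·111.32)² + (0.0837·54.73)²) = √(21.137153 + 20.984654) = 6.4901 km
2: √((-0.0022·111.32)² + (0.0139·54.73)²) = √(0.059978 + 0.578736) = 0.7992 km
3: √((-0.0482·111.32)² + (0.0321·54.73)²) = √(28.789921 + 3.086462) = 5.6459 km
4: √((0.0938·111.32)² + (0.0954·54.73)²) = √(109.031521 + 27.261368) = 11.6745 km
5: √((0.0259·111.32)² + (0.0117·54.73)²) = √(8.312773 + 0.410037) = 2.9534 km
6: √((-0.0285·111.32)² + (0.0976·54.73)²) = √(10.065518 + 28.533203) = 6.2128 km
7: √((-0.0711·111.32)² + (0.0387·54.73)²) = √(62.644882 + 4.486140) = 8.1934 km
8: √((0.0455·111.32)² + (-0.0361·54.73)²) = √(25.654833 + 3.903600) = 5.4368 km
9: √((-0.0922·111.32)² + (0.0516·54.73)²) = √(105.343620 + 7.975360) = 10.6451 km
10: √((-0.0530·111.32)² + (0.0976·54.73)²) = √(34.809528 + 28.533203) = 7.9588 km
11: √((-0.0226·111.32)² + (-0.0017·54.73)²) = √(6.329411 + 0.008657) = 2.5176 km
Threshold 2.75 km: 2 (0.7992 km), 11 (2.5176 km) are within range.

2, 11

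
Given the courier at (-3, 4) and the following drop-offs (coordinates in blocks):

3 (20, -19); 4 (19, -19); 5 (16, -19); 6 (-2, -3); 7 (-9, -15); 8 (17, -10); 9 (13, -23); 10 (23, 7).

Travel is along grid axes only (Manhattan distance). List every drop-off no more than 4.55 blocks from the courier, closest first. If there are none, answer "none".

none

Distances from (-3, 4):
3: |23| + |-23| = 23 + 23 = 46 blocks
4: |22| + |-23| = 22 + 23 = 45 blocks
5: |19| + |-23| = 19 + 23 = 42 blocks
6: |1| + |-7| = 1 + 7 = 8 blocks
7: |-6| + |-19| = 6 + 19 = 25 blocks
8: |20| + |-14| = 20 + 14 = 34 blocks
9: |16| + |-27| = 16 + 27 = 43 blocks
10: |26| + |3| = 26 + 3 = 29 blocks
Threshold 4.55 blocks: none within range.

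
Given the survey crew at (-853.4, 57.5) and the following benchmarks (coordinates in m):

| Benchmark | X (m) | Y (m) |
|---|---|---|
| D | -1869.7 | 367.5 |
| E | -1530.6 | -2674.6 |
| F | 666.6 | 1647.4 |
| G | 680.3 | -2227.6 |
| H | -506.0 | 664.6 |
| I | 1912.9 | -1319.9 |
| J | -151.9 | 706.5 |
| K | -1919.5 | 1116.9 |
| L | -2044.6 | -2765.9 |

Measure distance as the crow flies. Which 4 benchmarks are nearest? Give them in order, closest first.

H, J, D, K

Distances from (-853.4, 57.5):
D: √((-1016.3)² + (310.0)²) = √(1032865.690 + 96100.000) = 1062.5 m
E: √((-677.2)² + (-2732.1)²) = √(458599.840 + 7464370.410) = 2814.8 m
F: √((1520.0)² + (1589.9)²) = √(2310400.000 + 2527782.010) = 2199.6 m
G: √((1533.7)² + (-2285.1)²) = √(2352235.690 + 5221682.010) = 2752.1 m
H: √((347.4)² + (607.1)²) = √(120686.760 + 368570.410) = 699.5 m
I: √((2766.3)² + (-1377.4)²) = √(7652415.690 + 1897230.760) = 3090.3 m
J: √((701.5)² + (649.0)²) = √(492102.250 + 421201.000) = 955.7 m
K: √((-1066.1)² + (1059.4)²) = √(1136569.210 + 1122328.360) = 1503.0 m
L: √((-1191.2)² + (-2823.4)²) = √(1418957.440 + 7971587.560) = 3064.4 m
Sorted: H (699.5 m) < J (955.7 m) < D (1062.5 m) < K (1503.0 m) < F (2199.6 m) < G (2752.1 m) < …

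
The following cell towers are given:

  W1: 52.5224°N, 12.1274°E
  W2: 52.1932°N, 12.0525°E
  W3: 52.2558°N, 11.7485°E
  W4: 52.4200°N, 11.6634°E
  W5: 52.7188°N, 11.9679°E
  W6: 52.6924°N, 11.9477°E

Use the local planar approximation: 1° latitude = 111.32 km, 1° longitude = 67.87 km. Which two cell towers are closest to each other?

W5 and W6

Pairwise distances:
W1–W2: 36.9974 km
W1–W3: 39.2694 km
W1–W4: 33.4913 km
W1–W5: 24.3965 km
W1–W6: 22.5140 km
W2–W3: 21.7775 km
W2–W4: 36.5352 km
W2–W5: 58.7909 km
W2–W6: 56.0243 km
W3–W4: 19.1695 km
W3–W5: 53.6491 km
W3–W6: 50.4477 km
W4–W5: 39.1598 km
W4–W6: 35.9421 km
W5–W6: 3.2429 km
Closest pair: W5–W6 at 3.2429 km.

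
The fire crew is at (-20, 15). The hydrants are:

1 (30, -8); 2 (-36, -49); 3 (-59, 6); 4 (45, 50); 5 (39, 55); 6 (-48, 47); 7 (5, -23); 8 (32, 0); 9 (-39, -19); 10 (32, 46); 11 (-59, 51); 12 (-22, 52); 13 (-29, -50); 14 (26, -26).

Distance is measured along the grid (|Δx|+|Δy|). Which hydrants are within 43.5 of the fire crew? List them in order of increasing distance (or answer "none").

Distances from (-20, 15):
1: |50| + |-23| = 50 + 23 = 73
2: |-16| + |-64| = 16 + 64 = 80
3: |-39| + |-9| = 39 + 9 = 48
4: |65| + |35| = 65 + 35 = 100
5: |59| + |40| = 59 + 40 = 99
6: |-28| + |32| = 28 + 32 = 60
7: |25| + |-38| = 25 + 38 = 63
8: |52| + |-15| = 52 + 15 = 67
9: |-19| + |-34| = 19 + 34 = 53
10: |52| + |31| = 52 + 31 = 83
11: |-39| + |36| = 39 + 36 = 75
12: |-2| + |37| = 2 + 37 = 39
13: |-9| + |-65| = 9 + 65 = 74
14: |46| + |-41| = 46 + 41 = 87
Threshold 43.5: 12 (39) is within range.

12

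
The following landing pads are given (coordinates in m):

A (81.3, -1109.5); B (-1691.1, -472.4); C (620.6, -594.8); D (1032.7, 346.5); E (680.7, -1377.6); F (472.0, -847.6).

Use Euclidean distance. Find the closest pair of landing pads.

C and F

Pairwise distances:
C–F: √((-148.6)² + (-252.8)²) = √(22081.960 + 63907.840) = 293.2 m
A–F: √((390.7)² + (261.9)²) = √(152646.490 + 68591.610) = 470.4 m
E–F: √((-208.7)² + (530.0)²) = √(43555.690 + 280900.000) = 569.6 m
A–E: √((599.4)² + (-268.1)²) = √(359280.360 + 71877.610) = 656.6 m
A–C: √((539.3)² + (514.7)²) = √(290844.490 + 264916.090) = 745.5 m
C–E: √((60.1)² + (-782.8)²) = √(3612.010 + 612775.840) = 785.1 m
C–D: √((412.1)² + (941.3)²) = √(169826.410 + 886045.690) = 1027.6 m
D–F: √((-560.7)² + (-1194.1)²) = √(314384.490 + 1425874.810) = 1319.2 m
A–D: √((951.4)² + (1456.0)²) = √(905161.960 + 2119936.000) = 1739.3 m
D–E: √((-352.0)² + (-1724.1)²) = √(123904.000 + 2972520.810) = 1759.7 m
A–B: √((-1772.4)² + (637.1)²) = √(3141401.760 + 405896.410) = 1883.4 m
B–F: √((2163.1)² + (-375.2)²) = √(4679001.610 + 140775.040) = 2195.4 m
B–C: √((2311.7)² + (-122.4)²) = √(5343956.890 + 14981.760) = 2314.9 m
B–E: √((2371.8)² + (-905.2)²) = √(5625435.240 + 819387.040) = 2538.7 m
B–D: √((2723.8)² + (818.9)²) = √(7419086.440 + 670597.210) = 2844.2 m
Closest pair: C–F at 293.2 m.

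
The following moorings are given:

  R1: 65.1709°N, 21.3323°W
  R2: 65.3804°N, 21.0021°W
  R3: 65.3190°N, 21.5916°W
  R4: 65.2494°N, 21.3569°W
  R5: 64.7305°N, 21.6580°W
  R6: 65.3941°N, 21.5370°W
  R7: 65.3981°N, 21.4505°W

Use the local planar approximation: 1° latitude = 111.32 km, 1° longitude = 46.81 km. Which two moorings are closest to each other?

Pairwise distances:
R1–R2: 27.9786 km
R1–R3: 20.4727 km
R1–R4: 8.8142 km
R1–R5: 51.3412 km
R1–R6: 26.6302 km
R1–R7: 25.8900 km
R2–R3: 28.4284 km
R2–R4: 22.1019 km
R2–R5: 78.5921 km
R2–R6: 25.0851 km
R2–R7: 21.0819 km
R3–R4: 13.4435 km
R3–R5: 65.5855 km
R3–R6: 8.7421 km
R3–R7: 11.0073 km
R4–R5: 59.4586 km
R4–R6: 18.1808 km
R4–R7: 17.1233 km
R5–R6: 74.0888 km
R5–R7: 74.9493 km
R6–R7: 4.0735 km
Closest pair: R6–R7 at 4.0735 km.

R6 and R7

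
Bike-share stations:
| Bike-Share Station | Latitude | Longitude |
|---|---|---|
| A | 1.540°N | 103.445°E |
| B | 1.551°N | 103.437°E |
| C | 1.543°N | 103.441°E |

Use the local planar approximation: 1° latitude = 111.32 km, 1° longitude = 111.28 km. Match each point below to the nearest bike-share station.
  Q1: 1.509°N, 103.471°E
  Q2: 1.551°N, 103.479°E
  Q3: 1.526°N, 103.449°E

Q1→A; Q2→A; Q3→A

Q1 at 1.509°N, 103.471°E:
  A: 4.503 km
  B: 6.015 km
  C: 5.047 km
  → nearest: A (4.503 km)
Q2 at 1.551°N, 103.479°E:
  A: 3.977 km
  B: 4.674 km
  C: 4.321 km
  → nearest: A (3.977 km)
Q3 at 1.526°N, 103.449°E:
  A: 1.621 km
  B: 3.087 km
  C: 2.091 km
  → nearest: A (1.621 km)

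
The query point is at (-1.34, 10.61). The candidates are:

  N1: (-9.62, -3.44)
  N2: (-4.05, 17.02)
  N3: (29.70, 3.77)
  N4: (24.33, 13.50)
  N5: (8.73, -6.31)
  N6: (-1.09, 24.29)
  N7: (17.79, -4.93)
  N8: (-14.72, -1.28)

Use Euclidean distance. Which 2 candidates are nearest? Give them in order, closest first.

Distances from (-1.34, 10.61):
N1: √((-8.28)² + (-14.05)²) = √(68.5584 + 197.4025) = 16.31
N2: √((-2.71)² + (6.41)²) = √(7.3441 + 41.0881) = 6.96
N3: √((31.04)² + (-6.84)²) = √(963.4816 + 46.7856) = 31.78
N4: √((25.67)² + (2.89)²) = √(658.9489 + 8.3521) = 25.83
N5: √((10.07)² + (-16.92)²) = √(101.4049 + 286.2864) = 19.69
N6: √((0.25)² + (13.68)²) = √(0.0625 + 187.1424) = 13.68
N7: √((19.13)² + (-15.54)²) = √(365.9569 + 241.4916) = 24.65
N8: √((-13.38)² + (-11.89)²) = √(179.0244 + 141.3721) = 17.90
Sorted: N2 (6.96) < N6 (13.68) < N1 (16.31) < N8 (17.90) < …

N2, N6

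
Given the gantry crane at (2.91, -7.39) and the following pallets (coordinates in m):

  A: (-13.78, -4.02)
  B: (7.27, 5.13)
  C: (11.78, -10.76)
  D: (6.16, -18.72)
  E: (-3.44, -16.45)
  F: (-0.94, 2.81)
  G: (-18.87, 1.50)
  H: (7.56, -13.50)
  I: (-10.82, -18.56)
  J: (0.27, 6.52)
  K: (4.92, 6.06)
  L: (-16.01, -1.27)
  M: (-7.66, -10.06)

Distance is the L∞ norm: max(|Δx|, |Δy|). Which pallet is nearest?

Distances from (2.91, -7.39):
A: max(|-16.69|, |3.37|) = 16.69 m
B: max(|4.36|, |12.52|) = 12.52 m
C: max(|8.87|, |-3.37|) = 8.87 m
D: max(|3.25|, |-11.33|) = 11.33 m
E: max(|-6.35|, |-9.06|) = 9.06 m
F: max(|-3.85|, |10.20|) = 10.20 m
G: max(|-21.78|, |8.89|) = 21.78 m
H: max(|4.65|, |-6.11|) = 6.11 m
I: max(|-13.73|, |-11.17|) = 13.73 m
J: max(|-2.64|, |13.91|) = 13.91 m
K: max(|2.01|, |13.45|) = 13.45 m
L: max(|-18.92|, |6.12|) = 18.92 m
M: max(|-10.57|, |-2.67|) = 10.57 m
Minimum: H at 6.11 m.

H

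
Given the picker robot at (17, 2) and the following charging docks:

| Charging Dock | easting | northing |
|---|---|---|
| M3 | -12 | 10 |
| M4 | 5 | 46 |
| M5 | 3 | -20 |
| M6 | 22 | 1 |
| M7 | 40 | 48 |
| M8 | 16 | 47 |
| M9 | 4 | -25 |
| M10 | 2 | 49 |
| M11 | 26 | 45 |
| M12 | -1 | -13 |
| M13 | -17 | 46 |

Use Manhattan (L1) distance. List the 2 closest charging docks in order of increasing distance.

Distances from (17, 2):
M3: |-29| + |8| = 29 + 8 = 37
M4: |-12| + |44| = 12 + 44 = 56
M5: |-14| + |-22| = 14 + 22 = 36
M6: |5| + |-1| = 5 + 1 = 6
M7: |23| + |46| = 23 + 46 = 69
M8: |-1| + |45| = 1 + 45 = 46
M9: |-13| + |-27| = 13 + 27 = 40
M10: |-15| + |47| = 15 + 47 = 62
M11: |9| + |43| = 9 + 43 = 52
M12: |-18| + |-15| = 18 + 15 = 33
M13: |-34| + |44| = 34 + 44 = 78
Sorted: M6 (6) < M12 (33) < M5 (36) < M3 (37) < …

M6, M12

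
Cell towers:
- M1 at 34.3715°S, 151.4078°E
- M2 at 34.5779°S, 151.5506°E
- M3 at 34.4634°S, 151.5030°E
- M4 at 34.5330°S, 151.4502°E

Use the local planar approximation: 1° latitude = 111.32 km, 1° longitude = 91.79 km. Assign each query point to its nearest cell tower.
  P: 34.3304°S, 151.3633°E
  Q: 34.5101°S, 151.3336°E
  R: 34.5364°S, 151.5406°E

P→M1; Q→M4; R→M2

P at 34.3304°S, 151.3633°E:
  M1: 6.1333 km
  M2: 32.4757 km
  M3: 19.5866 km
  M4: 23.9224 km
  → nearest: M1 (6.1333 km)
Q at 34.5101°S, 151.3336°E:
  M1: 16.8653 km
  M2: 21.3004 km
  M3: 16.3953 km
  M4: 11.0021 km
  → nearest: M4 (11.0021 km)
R at 34.5364°S, 151.5406°E:
  M1: 22.0353 km
  M2: 4.7101 km
  M3: 8.8289 km
  M4: 8.3064 km
  → nearest: M2 (4.7101 km)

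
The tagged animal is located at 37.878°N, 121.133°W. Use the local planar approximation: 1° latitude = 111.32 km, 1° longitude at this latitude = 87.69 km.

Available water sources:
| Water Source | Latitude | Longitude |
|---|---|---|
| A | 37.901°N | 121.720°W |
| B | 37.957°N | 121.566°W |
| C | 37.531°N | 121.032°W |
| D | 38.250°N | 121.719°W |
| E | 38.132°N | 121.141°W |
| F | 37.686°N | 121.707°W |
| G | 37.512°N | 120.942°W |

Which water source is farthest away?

Distances from 37.878°N, 121.133°W:
A: √((0.023·111.32)² + (-0.587·87.69)²) = √(6.55544 + 2649.57576) = 51.538 km
B: √((0.079·111.32)² + (-0.433·87.69)²) = √(77.33936 + 1441.70343) = 38.975 km
C: √((-0.347·111.32)² + (0.101·87.69)²) = √(1492.12547 + 78.44096) = 39.630 km
D: √((0.372·111.32)² + (-0.586·87.69)²) = √(1714.87423 + 2640.55594) = 65.996 km
E: √((0.254·111.32)² + (-0.008·87.69)²) = √(799.49146 + 0.49213) = 28.284 km
F: √((-0.192·111.32)² + (-0.574·87.69)²) = √(456.82394 + 2533.51760) = 54.684 km
G: √((-0.366·111.32)² + (0.191·87.69)²) = √(1660.00183 + 280.52197) = 44.051 km
Maximum: D at 65.996 km.

D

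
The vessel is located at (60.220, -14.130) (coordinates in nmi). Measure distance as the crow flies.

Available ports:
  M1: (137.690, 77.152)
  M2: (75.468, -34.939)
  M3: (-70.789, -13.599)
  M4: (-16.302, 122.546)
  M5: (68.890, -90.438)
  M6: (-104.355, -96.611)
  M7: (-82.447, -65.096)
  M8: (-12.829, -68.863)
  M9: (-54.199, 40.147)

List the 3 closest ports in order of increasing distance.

Distances from (60.220, -14.130):
M1: 119.725 nmi
M2: 25.798 nmi
M3: 131.010 nmi
M4: 156.640 nmi
M5: 76.799 nmi
M6: 184.087 nmi
M7: 151.497 nmi
M8: 91.279 nmi
M9: 126.640 nmi
Sorted: M2 (25.798 nmi) < M5 (76.799 nmi) < M8 (91.279 nmi) < M1 (119.725 nmi) < M9 (126.640 nmi) < …

M2, M5, M8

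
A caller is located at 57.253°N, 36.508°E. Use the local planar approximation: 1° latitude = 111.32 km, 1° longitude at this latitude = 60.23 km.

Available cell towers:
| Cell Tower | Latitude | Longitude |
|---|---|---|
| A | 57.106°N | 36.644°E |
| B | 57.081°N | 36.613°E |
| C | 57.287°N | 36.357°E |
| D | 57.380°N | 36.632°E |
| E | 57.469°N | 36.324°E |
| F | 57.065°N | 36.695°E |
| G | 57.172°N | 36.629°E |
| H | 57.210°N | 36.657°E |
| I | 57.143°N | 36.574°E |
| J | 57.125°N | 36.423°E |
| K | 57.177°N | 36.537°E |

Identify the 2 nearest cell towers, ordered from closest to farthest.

K, C

Distances from 57.253°N, 36.508°E:
A: 18.300 km
B: 20.164 km
C: 9.851 km
D: 15.989 km
E: 26.476 km
F: 23.766 km
G: 11.594 km
H: 10.171 km
I: 12.874 km
J: 15.141 km
K: 8.639 km
Sorted: K (8.639 km) < C (9.851 km) < H (10.171 km) < G (11.594 km) < …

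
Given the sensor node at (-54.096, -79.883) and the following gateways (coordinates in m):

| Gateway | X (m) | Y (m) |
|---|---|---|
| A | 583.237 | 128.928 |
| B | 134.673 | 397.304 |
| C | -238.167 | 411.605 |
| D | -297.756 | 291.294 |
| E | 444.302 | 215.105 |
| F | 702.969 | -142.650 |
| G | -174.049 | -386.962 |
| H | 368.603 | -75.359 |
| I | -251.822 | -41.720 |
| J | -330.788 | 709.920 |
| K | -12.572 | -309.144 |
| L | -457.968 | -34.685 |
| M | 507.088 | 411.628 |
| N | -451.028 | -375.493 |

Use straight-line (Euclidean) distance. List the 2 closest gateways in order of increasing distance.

I, K

Distances from (-54.096, -79.883):
A: 670.668 m
B: 513.168 m
C: 524.826 m
D: 444.007 m
E: 579.153 m
F: 759.662 m
G: 329.676 m
H: 422.723 m
I: 201.375 m
J: 836.868 m
K: 232.991 m
L: 406.393 m
M: 745.996 m
N: 494.914 m
Sorted: I (201.375 m) < K (232.991 m) < G (329.676 m) < L (406.393 m) < …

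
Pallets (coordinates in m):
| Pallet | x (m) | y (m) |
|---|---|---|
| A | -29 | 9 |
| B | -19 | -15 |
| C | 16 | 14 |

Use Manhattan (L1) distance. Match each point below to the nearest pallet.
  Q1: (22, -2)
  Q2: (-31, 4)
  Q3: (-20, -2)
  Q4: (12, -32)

Q1→C; Q2→A; Q3→B; Q4→B

Q1 at (22, -2):
  A: |-51| + |11| = 51 + 11 = 62 m
  B: |-41| + |-13| = 41 + 13 = 54 m
  C: |-6| + |16| = 6 + 16 = 22 m
  → nearest: C (22 m)
Q2 at (-31, 4):
  A: |2| + |5| = 2 + 5 = 7 m
  B: |12| + |-19| = 12 + 19 = 31 m
  C: |47| + |10| = 47 + 10 = 57 m
  → nearest: A (7 m)
Q3 at (-20, -2):
  A: |-9| + |11| = 9 + 11 = 20 m
  B: |1| + |-13| = 1 + 13 = 14 m
  C: |36| + |16| = 36 + 16 = 52 m
  → nearest: B (14 m)
Q4 at (12, -32):
  A: |-41| + |41| = 41 + 41 = 82 m
  B: |-31| + |17| = 31 + 17 = 48 m
  C: |4| + |46| = 4 + 46 = 50 m
  → nearest: B (48 m)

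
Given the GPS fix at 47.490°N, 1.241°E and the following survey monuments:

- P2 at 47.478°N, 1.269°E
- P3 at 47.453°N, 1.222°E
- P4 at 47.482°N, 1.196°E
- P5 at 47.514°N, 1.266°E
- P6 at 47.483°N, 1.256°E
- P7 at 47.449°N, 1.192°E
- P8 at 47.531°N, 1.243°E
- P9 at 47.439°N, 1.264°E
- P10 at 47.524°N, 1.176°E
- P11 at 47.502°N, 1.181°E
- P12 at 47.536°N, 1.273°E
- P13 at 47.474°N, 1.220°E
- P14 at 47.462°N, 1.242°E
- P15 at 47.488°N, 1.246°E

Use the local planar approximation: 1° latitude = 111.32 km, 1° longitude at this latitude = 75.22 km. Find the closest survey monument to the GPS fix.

P15

Distances from 47.490°N, 1.241°E:
P2: 2.494 km
P3: 4.360 km
P4: 3.500 km
P5: 3.267 km
P6: 1.371 km
P7: 5.867 km
P8: 4.567 km
P9: 5.935 km
P10: 6.183 km
P11: 4.707 km
P12: 5.658 km
P13: 2.381 km
P14: 3.118 km
P15: 0.437 km
Minimum: P15 at 0.437 km.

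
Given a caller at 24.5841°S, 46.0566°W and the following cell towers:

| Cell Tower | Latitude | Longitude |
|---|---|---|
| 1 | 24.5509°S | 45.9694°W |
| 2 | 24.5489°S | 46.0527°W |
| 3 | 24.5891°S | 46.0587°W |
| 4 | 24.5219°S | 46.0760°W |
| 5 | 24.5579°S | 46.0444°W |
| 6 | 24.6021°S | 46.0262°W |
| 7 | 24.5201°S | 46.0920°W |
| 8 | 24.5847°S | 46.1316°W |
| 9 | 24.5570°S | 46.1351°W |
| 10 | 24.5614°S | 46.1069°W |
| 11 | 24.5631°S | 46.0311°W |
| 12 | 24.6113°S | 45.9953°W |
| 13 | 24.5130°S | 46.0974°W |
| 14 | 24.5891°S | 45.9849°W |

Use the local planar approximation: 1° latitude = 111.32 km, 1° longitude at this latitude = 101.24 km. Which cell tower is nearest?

Distances from 24.5841°S, 46.0566°W:
1: √((0.0332·111.32)² + (0.0872·101.24)²) = √(13.659115 + 77.935844) = 9.5705 km
2: √((0.0352·111.32)² + (0.0039·101.24)²) = √(15.354360 + 0.155895) = 3.9383 km
3: √((-0.0050·111.32)² + (-0.0021·101.24)²) = √(0.309804 + 0.045200) = 0.5958 km
4: √((0.0622·111.32)² + (-0.0194·101.24)²) = √(47.943216 + 3.857516) = 7.1973 km
5: √((0.0262·111.32)² + (0.0122·101.24)²) = √(8.506462 + 1.525541) = 3.1673 km
6: √((-0.0180·111.32)² + (0.0304·101.24)²) = √(4.015054 + 9.472213) = 3.6725 km
7: √((0.0640·111.32)² + (-0.0354·101.24)²) = √(50.758215 + 12.844311) = 7.9751 km
8: √((-0.0006·111.32)² + (-0.0750·101.24)²) = √(0.004461 + 57.653649) = 7.5933 km
9: √((0.0271·111.32)² + (-0.0785·101.24)²) = √(9.100913 + 63.160213) = 8.5007 km
10: √((0.0227·111.32)² + (-0.0503·101.24)²) = √(6.385547 + 25.932253) = 5.6849 km
11: √((0.0210·111.32)² + (0.0255·101.24)²) = √(5.464935 + 6.664762) = 3.4828 km
12: √((-0.0272·111.32)² + (0.0613·101.24)²) = √(9.168203 + 38.514585) = 6.9053 km
13: √((0.0711·111.32)² + (-0.0408·101.24)²) = √(62.644882 + 17.061790) = 8.9279 km
14: √((-0.0050·111.32)² + (0.0717·101.24)²) = √(0.309804 + 52.691745) = 7.2802 km
Minimum: 3 at 0.5958 km.

3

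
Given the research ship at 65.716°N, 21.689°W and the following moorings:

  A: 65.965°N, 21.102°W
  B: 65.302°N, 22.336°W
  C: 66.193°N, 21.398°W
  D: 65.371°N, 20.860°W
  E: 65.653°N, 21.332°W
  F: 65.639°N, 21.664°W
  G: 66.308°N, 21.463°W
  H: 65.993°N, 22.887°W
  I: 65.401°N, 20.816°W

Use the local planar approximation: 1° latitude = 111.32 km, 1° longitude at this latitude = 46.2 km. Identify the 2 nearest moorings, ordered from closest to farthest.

Distances from 65.716°N, 21.689°W:
A: 38.779 km
B: 54.931 km
C: 54.775 km
D: 54.239 km
E: 17.923 km
F: 8.649 km
G: 66.723 km
H: 63.358 km
I: 53.445 km
Sorted: F (8.649 km) < E (17.923 km) < A (38.779 km) < I (53.445 km) < …

F, E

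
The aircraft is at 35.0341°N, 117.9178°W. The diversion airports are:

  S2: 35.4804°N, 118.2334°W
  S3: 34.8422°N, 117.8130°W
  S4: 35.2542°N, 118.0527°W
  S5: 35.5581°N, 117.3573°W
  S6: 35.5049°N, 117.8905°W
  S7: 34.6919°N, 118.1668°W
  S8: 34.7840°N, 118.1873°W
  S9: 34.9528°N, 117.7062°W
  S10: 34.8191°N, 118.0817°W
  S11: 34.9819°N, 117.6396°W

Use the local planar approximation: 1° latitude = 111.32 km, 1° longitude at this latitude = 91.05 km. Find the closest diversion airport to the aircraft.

S9

Distances from 35.0341°N, 117.9178°W:
S2: √((0.4463·111.32)² + (-0.3156·91.05)²) = √(2468.312650 + 825.722064) = 57.3937 km
S3: √((-0.1919·111.32)² + (0.1048·91.05)²) = √(456.348203 + 91.050527) = 23.3966 km
S4: √((0.2201·111.32)² + (-0.1349·91.05)²) = √(600.325070 + 150.863368) = 27.4078 km
S5: √((0.5240·111.32)² + (0.5605·91.05)²) = √(3402.584892 + 2604.420674) = 77.5049 km
S6: √((0.4708·111.32)² + (0.0273·91.05)²) = √(2746.751078 + 6.178530) = 52.4684 km
S7: √((-0.3422·111.32)² + (-0.2490·91.05)²) = √(1451.130284 + 513.994645) = 44.3297 km
S8: √((-0.2501·111.32)² + (-0.2695·91.05)²) = √(775.128631 + 602.112217) = 37.1112 km
S9: √((-0.0813·111.32)² + (0.2116·91.05)²) = √(81.908220 + 371.185692) = 21.2860 km
S10: √((-0.2150·111.32)² + (-0.1639·91.05)²) = √(572.826782 + 222.698764) = 28.2051 km
S11: √((-0.0522·111.32)² + (0.2782·91.05)²) = √(33.766605 + 641.614473) = 25.9881 km
Minimum: S9 at 21.2860 km.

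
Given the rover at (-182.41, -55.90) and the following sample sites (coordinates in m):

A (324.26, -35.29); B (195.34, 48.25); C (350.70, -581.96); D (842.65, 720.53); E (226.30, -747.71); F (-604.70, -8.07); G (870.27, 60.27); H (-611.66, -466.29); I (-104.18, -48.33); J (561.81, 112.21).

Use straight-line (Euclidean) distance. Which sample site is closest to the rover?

I

Distances from (-182.41, -55.90):
A: 507.09 m
B: 391.84 m
C: 748.96 m
D: 1285.92 m
E: 803.52 m
F: 424.99 m
G: 1059.07 m
H: 593.86 m
I: 78.60 m
J: 762.97 m
Minimum: I at 78.60 m.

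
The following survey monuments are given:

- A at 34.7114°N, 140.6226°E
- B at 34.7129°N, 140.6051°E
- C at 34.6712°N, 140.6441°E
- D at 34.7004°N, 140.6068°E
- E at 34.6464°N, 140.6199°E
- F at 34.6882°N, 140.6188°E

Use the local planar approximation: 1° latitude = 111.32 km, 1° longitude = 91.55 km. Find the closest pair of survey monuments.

Pairwise distances:
A–B: 1.6108 km
A–C: 4.8888 km
A–D: 1.8952 km
A–E: 7.2400 km
A–F: 2.6059 km
B–C: 5.8563 km
B–D: 1.4002 km
B–E: 7.5258 km
B–F: 3.0222 km
C–D: 4.7146 km
C–E: 3.5398 km
C–F: 2.9910 km
D–E: 6.1297 km
D–F: 1.7468 km
E–F: 4.6543 km
Closest pair: B–D at 1.4002 km.

B and D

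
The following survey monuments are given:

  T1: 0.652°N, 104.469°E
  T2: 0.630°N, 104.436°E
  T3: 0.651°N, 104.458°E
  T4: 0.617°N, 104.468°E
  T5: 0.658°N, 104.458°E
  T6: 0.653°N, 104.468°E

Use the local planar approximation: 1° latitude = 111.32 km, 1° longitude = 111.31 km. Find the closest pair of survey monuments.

T1 and T6

Pairwise distances:
T1–T6: 0.157 km
T3–T5: 0.779 km
T3–T6: 1.135 km
T1–T3: 1.229 km
T5–T6: 1.245 km
T1–T5: 1.395 km
T2–T3: 3.386 km
T2–T4: 3.845 km
T1–T4: 3.898 km
T3–T4: 3.945 km
T2–T5: 3.964 km
T4–T6: 4.008 km
T2–T6: 4.387 km
T1–T2: 4.415 km
T4–T5: 4.698 km
Closest pair: T1–T6 at 0.157 km.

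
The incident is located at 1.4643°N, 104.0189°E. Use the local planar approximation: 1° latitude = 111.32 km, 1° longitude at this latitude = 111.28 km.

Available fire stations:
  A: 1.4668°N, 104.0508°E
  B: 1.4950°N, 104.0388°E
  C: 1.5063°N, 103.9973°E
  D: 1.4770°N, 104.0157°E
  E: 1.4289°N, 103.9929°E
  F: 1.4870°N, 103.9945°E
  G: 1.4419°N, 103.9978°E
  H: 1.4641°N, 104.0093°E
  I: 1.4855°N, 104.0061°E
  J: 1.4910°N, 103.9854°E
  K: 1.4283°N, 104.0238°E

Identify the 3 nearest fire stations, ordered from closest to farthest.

Distances from 1.4643°N, 104.0189°E:
A: √((0.0025·111.32)² + (0.0319·111.28)²) = √(0.077451 + 12.601307) = 3.5607 km
B: √((0.0307·111.32)² + (0.0199·111.28)²) = √(11.679470 + 4.903886) = 4.0723 km
C: √((0.0420·111.32)² + (-0.0216·111.28)²) = √(21.859739 + 5.777524) = 5.2571 km
D: √((0.0127·111.32)² + (-0.0032·111.28)²) = √(1.998729 + 0.126804) = 1.4579 km
E: √((-0.0354·111.32)² + (-0.0260·111.28)²) = √(15.529337 + 8.371069) = 4.8888 km
F: √((0.0227·111.32)² + (-0.0244·111.28)²) = √(6.385547 + 7.372485) = 3.7092 km
G: √((-0.0224·111.32)² + (-0.0211·111.28)²) = √(6.217881 + 5.513142) = 3.4251 km
H: √((-0.0002·111.32)² + (-0.0096·111.28)²) = √(0.000496 + 1.141239) = 1.0685 km
I: √((0.0212·111.32)² + (-0.0128·111.28)²) = √(5.569524 + 2.028870) = 2.7565 km
J: √((0.0267·111.32)² + (-0.0335·111.28)²) = √(8.834234 + 13.897089) = 4.7677 km
K: √((-0.0360·111.32)² + (0.0049·111.28)²) = √(16.060217 + 0.297322) = 4.0444 km
Sorted: H (1.0685 km) < D (1.4579 km) < I (2.7565 km) < G (3.4251 km) < A (3.5607 km) < …

H, D, I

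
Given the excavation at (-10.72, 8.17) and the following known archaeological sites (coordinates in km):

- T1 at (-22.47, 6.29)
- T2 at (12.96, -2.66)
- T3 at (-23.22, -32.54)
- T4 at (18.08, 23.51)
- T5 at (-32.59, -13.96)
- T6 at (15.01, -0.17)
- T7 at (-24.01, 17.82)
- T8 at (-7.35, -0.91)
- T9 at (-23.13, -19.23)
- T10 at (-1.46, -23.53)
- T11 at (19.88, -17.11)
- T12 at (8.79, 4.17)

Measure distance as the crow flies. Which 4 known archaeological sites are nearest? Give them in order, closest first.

T8, T1, T7, T12

Distances from (-10.72, 8.17):
T1: √((-11.75)² + (-1.88)²) = √(138.0625 + 3.5344) = 11.90 km
T2: √((23.68)² + (-10.83)²) = √(560.7424 + 117.2889) = 26.04 km
T3: √((-12.50)² + (-40.71)²) = √(156.2500 + 1657.3041) = 42.59 km
T4: √((28.80)² + (15.34)²) = √(829.4400 + 235.3156) = 32.63 km
T5: √((-21.87)² + (-22.13)²) = √(478.2969 + 489.7369) = 31.11 km
T6: √((25.73)² + (-8.34)²) = √(662.0329 + 69.5556) = 27.05 km
T7: √((-13.29)² + (9.65)²) = √(176.6241 + 93.1225) = 16.42 km
T8: √((3.37)² + (-9.08)²) = √(11.3569 + 82.4464) = 9.69 km
T9: √((-12.41)² + (-27.40)²) = √(154.0081 + 750.7600) = 30.08 km
T10: √((9.26)² + (-31.70)²) = √(85.7476 + 1004.8900) = 33.02 km
T11: √((30.60)² + (-25.28)²) = √(936.3600 + 639.0784) = 39.69 km
T12: √((19.51)² + (-4.00)²) = √(380.6401 + 16.0000) = 19.92 km
Sorted: T8 (9.69 km) < T1 (11.90 km) < T7 (16.42 km) < T12 (19.92 km) < T2 (26.04 km) < T6 (27.05 km) < …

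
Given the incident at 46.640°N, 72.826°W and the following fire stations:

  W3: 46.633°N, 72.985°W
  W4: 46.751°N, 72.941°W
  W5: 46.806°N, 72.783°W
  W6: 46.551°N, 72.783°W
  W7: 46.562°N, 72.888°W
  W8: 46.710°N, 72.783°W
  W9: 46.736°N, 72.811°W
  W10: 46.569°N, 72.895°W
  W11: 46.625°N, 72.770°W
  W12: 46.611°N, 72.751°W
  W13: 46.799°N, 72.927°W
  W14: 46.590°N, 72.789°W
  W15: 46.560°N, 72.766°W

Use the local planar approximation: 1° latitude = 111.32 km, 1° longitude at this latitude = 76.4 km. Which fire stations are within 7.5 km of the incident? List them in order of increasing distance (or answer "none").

W11, W14, W12

Distances from 46.640°N, 72.826°W:
W3: √((-0.007·111.32)² + (-0.159·76.4)²) = √(0.60721 + 147.56419) = 12.173 km
W4: √((0.111·111.32)² + (-0.115·76.4)²) = √(152.68359 + 77.19380) = 15.162 km
W5: √((0.166·111.32)² + (0.043·76.4)²) = √(341.47788 + 10.79254) = 18.769 km
W6: √((-0.089·111.32)² + (0.043·76.4)²) = √(98.15816 + 10.79254) = 10.438 km
W7: √((-0.078·111.32)² + (-0.062·76.4)²) = √(75.39379 + 22.43727) = 9.891 km
W8: √((0.070·111.32)² + (0.043·76.4)²) = √(60.72150 + 10.79254) = 8.457 km
W9: √((0.096·111.32)² + (0.015·76.4)²) = √(114.20598 + 1.31332) = 10.748 km
W10: √((-0.071·111.32)² + (-0.069·76.4)²) = √(62.46879 + 27.78977) = 9.500 km
W11: √((-0.015·111.32)² + (0.056·76.4)²) = √(2.78823 + 18.30471) = 4.593 km
W12: √((-0.029·111.32)² + (0.075·76.4)²) = √(10.42179 + 32.83290) = 6.577 km
W13: √((0.159·111.32)² + (-0.101·76.4)²) = √(313.28575 + 59.54283) = 19.309 km
W14: √((-0.050·111.32)² + (0.037·76.4)²) = √(30.98036 + 7.99080) = 6.243 km
W15: √((-0.080·111.32)² + (0.060·76.4)²) = √(79.30971 + 21.01306) = 10.016 km
Threshold 7.5 km: W11 (4.593 km), W14 (6.243 km), W12 (6.577 km) are within range.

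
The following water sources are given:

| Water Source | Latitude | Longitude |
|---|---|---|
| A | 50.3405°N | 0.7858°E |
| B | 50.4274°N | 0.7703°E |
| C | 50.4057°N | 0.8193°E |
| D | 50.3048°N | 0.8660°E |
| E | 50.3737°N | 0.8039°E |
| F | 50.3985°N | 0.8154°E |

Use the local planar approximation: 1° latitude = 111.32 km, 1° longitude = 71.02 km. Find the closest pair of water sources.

Pairwise distances:
A–B: 9.7361 km
A–C: 7.6381 km
A–D: 6.9452 km
A–E: 3.9130 km
A–F: 6.7902 km
B–C: 4.2362 km
B–D: 15.2465 km
B–E: 6.4366 km
B–F: 4.5397 km
C–D: 11.7116 km
C–E: 3.7264 km
C–F: 0.8480 km
D–E: 8.8476 km
D–F: 11.0324 km
E–F: 2.8790 km
Closest pair: C–F at 0.8480 km.

C and F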